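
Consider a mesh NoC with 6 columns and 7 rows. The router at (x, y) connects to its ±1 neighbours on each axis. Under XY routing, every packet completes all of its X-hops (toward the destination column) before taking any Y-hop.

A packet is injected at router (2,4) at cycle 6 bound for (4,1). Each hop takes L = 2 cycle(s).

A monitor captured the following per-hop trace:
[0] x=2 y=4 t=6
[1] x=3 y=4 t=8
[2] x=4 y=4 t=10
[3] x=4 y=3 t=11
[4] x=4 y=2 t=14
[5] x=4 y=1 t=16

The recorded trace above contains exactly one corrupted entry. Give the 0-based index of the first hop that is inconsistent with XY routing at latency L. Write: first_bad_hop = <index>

first_bad_hop = 3

hop 1: step (+1,+0), +2 cyc — ok
hop 2: step (+1,+0), +2 cyc — ok
hop 3: step (+0,-1), +1 cyc — BAD: Δcyc=1≠L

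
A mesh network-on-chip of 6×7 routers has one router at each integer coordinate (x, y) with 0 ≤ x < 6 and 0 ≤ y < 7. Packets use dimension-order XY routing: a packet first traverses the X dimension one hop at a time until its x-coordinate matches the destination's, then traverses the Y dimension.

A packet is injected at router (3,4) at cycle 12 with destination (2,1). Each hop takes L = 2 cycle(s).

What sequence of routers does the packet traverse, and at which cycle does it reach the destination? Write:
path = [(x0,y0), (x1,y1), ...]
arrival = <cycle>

[0] x=3 y=4 t=12
[1] x=2 y=4 t=14 →W
[2] x=2 y=3 t=16 →S
[3] x=2 y=2 t=18 →S
[4] x=2 y=1 t=20 →S

path = [(3,4), (2,4), (2,3), (2,2), (2,1)]
arrival = 20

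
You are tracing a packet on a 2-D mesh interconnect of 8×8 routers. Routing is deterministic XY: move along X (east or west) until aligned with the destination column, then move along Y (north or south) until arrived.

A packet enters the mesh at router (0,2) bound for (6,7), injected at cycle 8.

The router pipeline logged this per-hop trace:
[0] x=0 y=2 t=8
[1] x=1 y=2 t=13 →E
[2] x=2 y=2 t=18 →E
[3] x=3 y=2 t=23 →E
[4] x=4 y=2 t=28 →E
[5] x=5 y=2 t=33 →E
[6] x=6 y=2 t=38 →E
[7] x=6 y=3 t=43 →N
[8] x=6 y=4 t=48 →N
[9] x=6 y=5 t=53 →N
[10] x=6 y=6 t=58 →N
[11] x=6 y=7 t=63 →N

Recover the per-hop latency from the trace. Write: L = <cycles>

L = 5

Δcyc across hop 0→1: 13 − 8 = 5.
That increment is L by definition: L = 5.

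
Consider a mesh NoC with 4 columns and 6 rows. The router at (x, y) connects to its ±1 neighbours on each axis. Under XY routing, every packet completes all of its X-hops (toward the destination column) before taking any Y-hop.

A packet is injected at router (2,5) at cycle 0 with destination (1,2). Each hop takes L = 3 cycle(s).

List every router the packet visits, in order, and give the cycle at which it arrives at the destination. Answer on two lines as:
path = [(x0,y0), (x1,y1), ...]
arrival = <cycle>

t=0: at (2,5)
t=3: at (1,5) after W
t=6: at (1,4) after S
t=9: at (1,3) after S
t=12: at (1,2) after S

path = [(2,5), (1,5), (1,4), (1,3), (1,2)]
arrival = 12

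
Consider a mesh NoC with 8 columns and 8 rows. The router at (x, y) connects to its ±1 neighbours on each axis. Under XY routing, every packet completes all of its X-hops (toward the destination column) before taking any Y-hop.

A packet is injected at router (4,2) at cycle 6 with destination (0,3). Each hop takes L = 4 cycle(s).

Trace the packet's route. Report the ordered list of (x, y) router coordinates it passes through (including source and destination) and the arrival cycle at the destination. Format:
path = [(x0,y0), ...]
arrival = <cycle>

t=6: at (4,2)
t=10: at (3,2) after W
t=14: at (2,2) after W
t=18: at (1,2) after W
t=22: at (0,2) after W
t=26: at (0,3) after N

path = [(4,2), (3,2), (2,2), (1,2), (0,2), (0,3)]
arrival = 26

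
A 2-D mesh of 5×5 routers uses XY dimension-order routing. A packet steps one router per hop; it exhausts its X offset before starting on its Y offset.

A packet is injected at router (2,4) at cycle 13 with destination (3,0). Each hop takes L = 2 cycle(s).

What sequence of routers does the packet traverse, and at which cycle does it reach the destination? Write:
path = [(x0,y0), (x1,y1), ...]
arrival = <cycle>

path = [(2,4), (3,4), (3,3), (3,2), (3,1), (3,0)]
arrival = 23

t=13: at (2,4)
t=15: at (3,4) after E
t=17: at (3,3) after S
t=19: at (3,2) after S
t=21: at (3,1) after S
t=23: at (3,0) after S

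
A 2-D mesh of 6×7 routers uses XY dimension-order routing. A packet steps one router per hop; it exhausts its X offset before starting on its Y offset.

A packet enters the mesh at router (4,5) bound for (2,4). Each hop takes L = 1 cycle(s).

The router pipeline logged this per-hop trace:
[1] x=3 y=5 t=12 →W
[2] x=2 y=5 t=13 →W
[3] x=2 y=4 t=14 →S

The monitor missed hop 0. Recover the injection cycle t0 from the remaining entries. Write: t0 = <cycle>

t0 = 11

Hop 1 reached at cycle 12; hop k is at t0 + k·L.
Subtract one hop: t0 = 12 − 1 = 11.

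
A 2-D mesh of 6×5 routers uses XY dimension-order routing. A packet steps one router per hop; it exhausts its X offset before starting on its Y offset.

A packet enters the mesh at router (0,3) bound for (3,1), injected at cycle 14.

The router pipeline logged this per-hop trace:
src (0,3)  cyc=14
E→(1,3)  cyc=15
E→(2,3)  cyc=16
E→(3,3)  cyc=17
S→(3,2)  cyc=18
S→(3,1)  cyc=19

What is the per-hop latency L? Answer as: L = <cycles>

Between hops 0 and 1 the cycle counter advances 15 − 14 = 1.
Each hop adds L, hence L = 1.

L = 1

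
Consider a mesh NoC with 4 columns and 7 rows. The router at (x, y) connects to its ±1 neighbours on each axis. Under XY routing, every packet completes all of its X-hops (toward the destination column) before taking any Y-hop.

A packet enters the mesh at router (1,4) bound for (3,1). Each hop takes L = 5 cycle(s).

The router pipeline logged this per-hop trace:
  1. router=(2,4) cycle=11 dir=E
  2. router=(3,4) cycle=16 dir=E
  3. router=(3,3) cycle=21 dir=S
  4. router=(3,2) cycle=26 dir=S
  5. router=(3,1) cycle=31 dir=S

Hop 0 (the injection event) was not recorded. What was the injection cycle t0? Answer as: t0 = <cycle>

t0 = 6

At hop 1 the cycle is 11; in general cyc_k = t0 + kL.
Subtract one hop: t0 = 11 − 5 = 6.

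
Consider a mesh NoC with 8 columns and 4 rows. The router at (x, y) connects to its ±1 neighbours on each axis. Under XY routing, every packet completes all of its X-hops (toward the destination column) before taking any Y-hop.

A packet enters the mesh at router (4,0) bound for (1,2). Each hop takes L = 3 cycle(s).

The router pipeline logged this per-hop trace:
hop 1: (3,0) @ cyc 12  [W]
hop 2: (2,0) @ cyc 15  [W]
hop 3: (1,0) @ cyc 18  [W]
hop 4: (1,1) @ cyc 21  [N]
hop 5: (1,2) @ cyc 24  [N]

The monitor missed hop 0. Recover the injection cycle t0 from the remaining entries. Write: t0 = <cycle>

t0 = 9

At hop 1 the cycle is 12; in general cyc_k = t0 + kL.
Therefore t0 = 12 − L = 9.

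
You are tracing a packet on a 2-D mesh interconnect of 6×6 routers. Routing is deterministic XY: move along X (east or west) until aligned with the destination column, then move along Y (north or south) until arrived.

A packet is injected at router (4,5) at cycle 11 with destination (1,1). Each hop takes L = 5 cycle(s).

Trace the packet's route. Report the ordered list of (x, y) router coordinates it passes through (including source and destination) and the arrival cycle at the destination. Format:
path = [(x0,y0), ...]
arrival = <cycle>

hop 0: (4,5) @ cyc 11
hop 1: (3,5) @ cyc 16  [W]
hop 2: (2,5) @ cyc 21  [W]
hop 3: (1,5) @ cyc 26  [W]
hop 4: (1,4) @ cyc 31  [S]
hop 5: (1,3) @ cyc 36  [S]
hop 6: (1,2) @ cyc 41  [S]
hop 7: (1,1) @ cyc 46  [S]

path = [(4,5), (3,5), (2,5), (1,5), (1,4), (1,3), (1,2), (1,1)]
arrival = 46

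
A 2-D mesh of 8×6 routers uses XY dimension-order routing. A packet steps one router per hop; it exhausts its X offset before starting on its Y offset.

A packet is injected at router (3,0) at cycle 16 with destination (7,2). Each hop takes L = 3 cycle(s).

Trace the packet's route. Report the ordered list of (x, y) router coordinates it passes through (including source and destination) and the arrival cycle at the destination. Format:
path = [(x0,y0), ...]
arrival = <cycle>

  0. router=(3,0) cycle=16 (inject)
  1. router=(4,0) cycle=19 dir=E
  2. router=(5,0) cycle=22 dir=E
  3. router=(6,0) cycle=25 dir=E
  4. router=(7,0) cycle=28 dir=E
  5. router=(7,1) cycle=31 dir=N
  6. router=(7,2) cycle=34 dir=N

path = [(3,0), (4,0), (5,0), (6,0), (7,0), (7,1), (7,2)]
arrival = 34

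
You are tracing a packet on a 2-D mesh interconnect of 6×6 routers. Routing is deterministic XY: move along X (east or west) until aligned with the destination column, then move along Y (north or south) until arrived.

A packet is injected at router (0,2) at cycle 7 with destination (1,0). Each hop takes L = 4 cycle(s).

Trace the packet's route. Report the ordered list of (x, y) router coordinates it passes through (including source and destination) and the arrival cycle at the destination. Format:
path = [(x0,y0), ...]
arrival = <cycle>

path = [(0,2), (1,2), (1,1), (1,0)]
arrival = 19

t=7: at (0,2)
t=11: at (1,2) after E
t=15: at (1,1) after S
t=19: at (1,0) after S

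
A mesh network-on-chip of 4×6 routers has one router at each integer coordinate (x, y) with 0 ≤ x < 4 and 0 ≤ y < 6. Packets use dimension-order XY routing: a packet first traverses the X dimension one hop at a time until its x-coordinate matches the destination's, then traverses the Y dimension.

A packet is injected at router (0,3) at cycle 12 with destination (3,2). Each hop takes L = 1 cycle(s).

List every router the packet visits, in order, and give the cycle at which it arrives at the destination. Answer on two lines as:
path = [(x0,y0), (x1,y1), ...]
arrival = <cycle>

path = [(0,3), (1,3), (2,3), (3,3), (3,2)]
arrival = 16

#0 — 0,3 | c12
#1 — 1,3 | c13 | E
#2 — 2,3 | c14 | E
#3 — 3,3 | c15 | E
#4 — 3,2 | c16 | S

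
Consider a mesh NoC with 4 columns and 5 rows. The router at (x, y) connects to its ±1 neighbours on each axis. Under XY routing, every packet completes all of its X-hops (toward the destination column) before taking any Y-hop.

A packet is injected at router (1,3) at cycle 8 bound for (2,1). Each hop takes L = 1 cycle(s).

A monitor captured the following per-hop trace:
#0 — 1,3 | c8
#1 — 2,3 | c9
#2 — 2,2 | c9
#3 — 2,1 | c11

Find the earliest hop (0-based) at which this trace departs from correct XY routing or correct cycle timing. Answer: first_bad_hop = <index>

first_bad_hop = 2

check 1→ d=(1,0) cyc+1: ok
check 2→ d=(0,-1) cyc+0: BAD: Δcyc=0≠L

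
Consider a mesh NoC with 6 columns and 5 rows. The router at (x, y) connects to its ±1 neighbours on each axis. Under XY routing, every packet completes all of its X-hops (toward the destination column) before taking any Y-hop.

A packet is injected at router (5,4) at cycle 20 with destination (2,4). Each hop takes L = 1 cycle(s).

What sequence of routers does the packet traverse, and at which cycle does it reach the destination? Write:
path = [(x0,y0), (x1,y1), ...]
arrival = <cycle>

hop 0: (5,4) @ cyc 20
hop 1: (4,4) @ cyc 21  [W]
hop 2: (3,4) @ cyc 22  [W]
hop 3: (2,4) @ cyc 23  [W]

path = [(5,4), (4,4), (3,4), (2,4)]
arrival = 23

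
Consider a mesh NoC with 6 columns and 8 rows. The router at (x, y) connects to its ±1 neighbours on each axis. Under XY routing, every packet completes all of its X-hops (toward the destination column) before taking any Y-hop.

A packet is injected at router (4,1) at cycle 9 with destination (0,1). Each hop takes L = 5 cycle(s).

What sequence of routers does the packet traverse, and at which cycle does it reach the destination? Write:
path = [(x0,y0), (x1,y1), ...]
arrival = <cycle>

[0] x=4 y=1 t=9
[1] x=3 y=1 t=14 →W
[2] x=2 y=1 t=19 →W
[3] x=1 y=1 t=24 →W
[4] x=0 y=1 t=29 →W

path = [(4,1), (3,1), (2,1), (1,1), (0,1)]
arrival = 29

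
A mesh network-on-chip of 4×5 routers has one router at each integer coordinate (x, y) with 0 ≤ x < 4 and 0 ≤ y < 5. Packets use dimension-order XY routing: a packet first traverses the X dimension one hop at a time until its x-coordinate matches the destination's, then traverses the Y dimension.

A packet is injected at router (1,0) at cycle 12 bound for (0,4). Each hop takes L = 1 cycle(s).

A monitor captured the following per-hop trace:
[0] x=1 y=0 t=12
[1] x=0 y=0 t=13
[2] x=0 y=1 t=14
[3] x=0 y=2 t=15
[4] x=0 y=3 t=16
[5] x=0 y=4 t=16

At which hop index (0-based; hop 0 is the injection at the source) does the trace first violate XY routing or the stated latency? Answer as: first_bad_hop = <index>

hop 1: step (-1,+0), +1 cyc — ok
hop 2: step (+0,+1), +1 cyc — ok
hop 3: step (+0,+1), +1 cyc — ok
hop 4: step (+0,+1), +1 cyc — ok
hop 5: step (+0,+1), +0 cyc — BAD: Δcyc=0≠L

first_bad_hop = 5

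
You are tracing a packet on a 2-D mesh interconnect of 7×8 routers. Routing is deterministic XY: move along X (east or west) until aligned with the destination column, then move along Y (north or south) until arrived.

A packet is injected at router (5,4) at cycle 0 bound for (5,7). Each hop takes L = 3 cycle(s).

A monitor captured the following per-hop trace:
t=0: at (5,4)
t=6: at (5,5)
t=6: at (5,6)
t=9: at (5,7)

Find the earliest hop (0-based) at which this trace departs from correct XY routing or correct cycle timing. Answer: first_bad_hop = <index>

first_bad_hop = 1

[1] (+0,+1) / 6c ⇒ BAD: Δcyc=6≠L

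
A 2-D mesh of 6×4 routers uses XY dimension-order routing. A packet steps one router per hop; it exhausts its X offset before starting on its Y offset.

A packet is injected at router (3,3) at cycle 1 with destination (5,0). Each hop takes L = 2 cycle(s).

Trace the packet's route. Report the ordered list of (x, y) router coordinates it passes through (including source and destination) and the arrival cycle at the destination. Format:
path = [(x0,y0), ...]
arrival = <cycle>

src (3,3)  cyc=1
E→(4,3)  cyc=3
E→(5,3)  cyc=5
S→(5,2)  cyc=7
S→(5,1)  cyc=9
S→(5,0)  cyc=11

path = [(3,3), (4,3), (5,3), (5,2), (5,1), (5,0)]
arrival = 11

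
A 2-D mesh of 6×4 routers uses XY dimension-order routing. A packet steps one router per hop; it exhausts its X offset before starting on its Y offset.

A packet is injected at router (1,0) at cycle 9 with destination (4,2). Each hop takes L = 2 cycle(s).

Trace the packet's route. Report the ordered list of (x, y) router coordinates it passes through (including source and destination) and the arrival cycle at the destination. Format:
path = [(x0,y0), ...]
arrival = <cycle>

path = [(1,0), (2,0), (3,0), (4,0), (4,1), (4,2)]
arrival = 19

[0] x=1 y=0 t=9
[1] x=2 y=0 t=11 →E
[2] x=3 y=0 t=13 →E
[3] x=4 y=0 t=15 →E
[4] x=4 y=1 t=17 →N
[5] x=4 y=2 t=19 →N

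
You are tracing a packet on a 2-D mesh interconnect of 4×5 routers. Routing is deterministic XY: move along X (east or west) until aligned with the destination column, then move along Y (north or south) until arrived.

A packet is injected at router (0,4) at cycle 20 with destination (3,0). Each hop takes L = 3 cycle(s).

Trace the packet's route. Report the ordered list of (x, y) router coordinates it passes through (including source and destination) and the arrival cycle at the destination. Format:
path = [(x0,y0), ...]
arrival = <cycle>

path = [(0,4), (1,4), (2,4), (3,4), (3,3), (3,2), (3,1), (3,0)]
arrival = 41

  0. router=(0,4) cycle=20 (inject)
  1. router=(1,4) cycle=23 dir=E
  2. router=(2,4) cycle=26 dir=E
  3. router=(3,4) cycle=29 dir=E
  4. router=(3,3) cycle=32 dir=S
  5. router=(3,2) cycle=35 dir=S
  6. router=(3,1) cycle=38 dir=S
  7. router=(3,0) cycle=41 dir=S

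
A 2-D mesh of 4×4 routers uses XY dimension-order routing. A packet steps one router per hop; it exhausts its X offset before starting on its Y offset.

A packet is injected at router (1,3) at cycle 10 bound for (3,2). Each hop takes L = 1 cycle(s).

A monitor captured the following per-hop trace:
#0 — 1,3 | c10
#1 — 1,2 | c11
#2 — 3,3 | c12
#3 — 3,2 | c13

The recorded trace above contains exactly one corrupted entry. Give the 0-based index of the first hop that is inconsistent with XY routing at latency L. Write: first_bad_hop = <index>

first_bad_hop = 1

hop 1: step (+0,-1), +1 cyc — BAD: Y-move but x=1≠3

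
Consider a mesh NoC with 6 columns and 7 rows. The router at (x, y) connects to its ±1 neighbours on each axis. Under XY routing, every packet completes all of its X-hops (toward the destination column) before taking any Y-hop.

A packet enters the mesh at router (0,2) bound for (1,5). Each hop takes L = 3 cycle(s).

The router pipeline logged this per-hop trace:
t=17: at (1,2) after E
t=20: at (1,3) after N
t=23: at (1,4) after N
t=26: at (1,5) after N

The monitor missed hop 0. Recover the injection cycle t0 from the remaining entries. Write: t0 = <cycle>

cyc[1] = 17 and cyc[k] = t0 + k·L for every k.
So t0 = 17 − 1·3 = 14.

t0 = 14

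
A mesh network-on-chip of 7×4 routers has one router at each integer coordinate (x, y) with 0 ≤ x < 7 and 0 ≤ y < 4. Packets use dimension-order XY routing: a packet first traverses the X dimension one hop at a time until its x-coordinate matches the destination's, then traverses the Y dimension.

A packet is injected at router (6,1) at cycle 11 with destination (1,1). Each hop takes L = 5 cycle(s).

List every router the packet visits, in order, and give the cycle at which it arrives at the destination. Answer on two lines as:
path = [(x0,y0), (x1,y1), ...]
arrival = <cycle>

path = [(6,1), (5,1), (4,1), (3,1), (2,1), (1,1)]
arrival = 36

#0 — 6,1 | c11
#1 — 5,1 | c16 | W
#2 — 4,1 | c21 | W
#3 — 3,1 | c26 | W
#4 — 2,1 | c31 | W
#5 — 1,1 | c36 | W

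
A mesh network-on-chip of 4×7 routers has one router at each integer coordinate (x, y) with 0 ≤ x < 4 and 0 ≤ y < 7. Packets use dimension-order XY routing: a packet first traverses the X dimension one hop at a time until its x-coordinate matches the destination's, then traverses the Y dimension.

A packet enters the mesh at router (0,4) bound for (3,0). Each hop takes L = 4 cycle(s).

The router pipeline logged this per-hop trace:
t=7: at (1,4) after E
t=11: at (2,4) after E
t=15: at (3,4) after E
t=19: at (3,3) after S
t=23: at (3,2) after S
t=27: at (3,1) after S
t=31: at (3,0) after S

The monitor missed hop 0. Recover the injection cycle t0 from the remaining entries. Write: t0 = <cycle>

cyc[1] = 7 and cyc[k] = t0 + k·L for every k.
Therefore t0 = 7 − L = 3.

t0 = 3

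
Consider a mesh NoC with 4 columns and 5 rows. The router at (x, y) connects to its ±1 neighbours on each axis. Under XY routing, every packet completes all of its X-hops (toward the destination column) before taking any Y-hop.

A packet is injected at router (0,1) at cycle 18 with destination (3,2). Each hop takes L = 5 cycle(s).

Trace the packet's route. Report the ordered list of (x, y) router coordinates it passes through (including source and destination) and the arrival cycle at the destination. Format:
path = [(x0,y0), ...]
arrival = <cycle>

path = [(0,1), (1,1), (2,1), (3,1), (3,2)]
arrival = 38

  0. router=(0,1) cycle=18 (inject)
  1. router=(1,1) cycle=23 dir=E
  2. router=(2,1) cycle=28 dir=E
  3. router=(3,1) cycle=33 dir=E
  4. router=(3,2) cycle=38 dir=N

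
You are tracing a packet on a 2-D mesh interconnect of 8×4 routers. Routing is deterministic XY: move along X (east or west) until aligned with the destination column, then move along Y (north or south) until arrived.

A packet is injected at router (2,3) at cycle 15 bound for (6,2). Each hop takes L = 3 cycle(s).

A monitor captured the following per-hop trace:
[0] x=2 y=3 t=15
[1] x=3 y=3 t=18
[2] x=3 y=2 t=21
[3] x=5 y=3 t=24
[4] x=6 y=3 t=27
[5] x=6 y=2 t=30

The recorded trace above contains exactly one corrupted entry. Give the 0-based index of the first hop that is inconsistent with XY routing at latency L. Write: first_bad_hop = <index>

  1: Δx=+1 Δy=+0 Δt=3 [ok]
  2: Δx=+0 Δy=-1 Δt=3 [BAD: Y-move but x=3≠6]

first_bad_hop = 2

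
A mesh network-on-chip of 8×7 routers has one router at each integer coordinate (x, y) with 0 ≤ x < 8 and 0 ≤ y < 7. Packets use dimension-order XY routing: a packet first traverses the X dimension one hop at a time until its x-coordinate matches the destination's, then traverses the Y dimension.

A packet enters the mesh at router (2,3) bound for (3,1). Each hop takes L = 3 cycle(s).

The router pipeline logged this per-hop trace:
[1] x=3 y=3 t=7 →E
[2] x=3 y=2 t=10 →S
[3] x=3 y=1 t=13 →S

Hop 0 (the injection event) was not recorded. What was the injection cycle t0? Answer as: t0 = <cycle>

At hop 1 the cycle is 7; in general cyc_k = t0 + kL.
So t0 = 7 − 1·3 = 4.

t0 = 4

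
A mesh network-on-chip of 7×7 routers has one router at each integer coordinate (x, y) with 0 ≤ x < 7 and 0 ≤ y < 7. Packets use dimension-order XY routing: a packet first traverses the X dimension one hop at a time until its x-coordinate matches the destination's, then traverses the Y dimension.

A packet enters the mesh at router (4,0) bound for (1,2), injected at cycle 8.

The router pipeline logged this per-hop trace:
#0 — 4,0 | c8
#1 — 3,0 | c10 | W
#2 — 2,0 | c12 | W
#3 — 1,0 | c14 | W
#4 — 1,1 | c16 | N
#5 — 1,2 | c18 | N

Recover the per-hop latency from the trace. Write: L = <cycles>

Between hops 0 and 1 the cycle counter advances 10 − 8 = 2.
One hop costs L cycles, so L = 2.

L = 2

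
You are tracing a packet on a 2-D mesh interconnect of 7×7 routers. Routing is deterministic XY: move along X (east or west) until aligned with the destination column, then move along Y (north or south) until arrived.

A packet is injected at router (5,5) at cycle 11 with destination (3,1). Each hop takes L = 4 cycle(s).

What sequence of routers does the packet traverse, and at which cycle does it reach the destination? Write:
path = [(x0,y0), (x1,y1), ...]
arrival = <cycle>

  0. router=(5,5) cycle=11 (inject)
  1. router=(4,5) cycle=15 dir=W
  2. router=(3,5) cycle=19 dir=W
  3. router=(3,4) cycle=23 dir=S
  4. router=(3,3) cycle=27 dir=S
  5. router=(3,2) cycle=31 dir=S
  6. router=(3,1) cycle=35 dir=S

path = [(5,5), (4,5), (3,5), (3,4), (3,3), (3,2), (3,1)]
arrival = 35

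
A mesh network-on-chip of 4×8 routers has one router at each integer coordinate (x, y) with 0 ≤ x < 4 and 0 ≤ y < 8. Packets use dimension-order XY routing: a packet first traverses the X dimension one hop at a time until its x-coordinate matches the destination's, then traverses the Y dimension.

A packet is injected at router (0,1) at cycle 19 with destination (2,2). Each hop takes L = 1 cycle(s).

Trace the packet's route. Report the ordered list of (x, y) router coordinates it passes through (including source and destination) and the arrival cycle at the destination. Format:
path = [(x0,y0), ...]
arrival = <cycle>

hop 0: (0,1) @ cyc 19
hop 1: (1,1) @ cyc 20  [E]
hop 2: (2,1) @ cyc 21  [E]
hop 3: (2,2) @ cyc 22  [N]

path = [(0,1), (1,1), (2,1), (2,2)]
arrival = 22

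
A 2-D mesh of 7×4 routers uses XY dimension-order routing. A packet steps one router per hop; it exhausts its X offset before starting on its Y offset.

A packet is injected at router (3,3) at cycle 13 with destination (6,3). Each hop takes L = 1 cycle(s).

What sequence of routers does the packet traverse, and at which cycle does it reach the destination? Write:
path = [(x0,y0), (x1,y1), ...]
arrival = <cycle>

path = [(3,3), (4,3), (5,3), (6,3)]
arrival = 16

hop 0: (3,3) @ cyc 13
hop 1: (4,3) @ cyc 14  [E]
hop 2: (5,3) @ cyc 15  [E]
hop 3: (6,3) @ cyc 16  [E]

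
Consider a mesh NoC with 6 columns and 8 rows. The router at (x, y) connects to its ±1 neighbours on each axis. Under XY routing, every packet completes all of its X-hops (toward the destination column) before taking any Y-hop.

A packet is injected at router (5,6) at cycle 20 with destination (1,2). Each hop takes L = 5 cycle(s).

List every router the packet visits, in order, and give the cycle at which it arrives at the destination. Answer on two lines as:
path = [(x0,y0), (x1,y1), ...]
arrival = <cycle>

src (5,6)  cyc=20
W→(4,6)  cyc=25
W→(3,6)  cyc=30
W→(2,6)  cyc=35
W→(1,6)  cyc=40
S→(1,5)  cyc=45
S→(1,4)  cyc=50
S→(1,3)  cyc=55
S→(1,2)  cyc=60

path = [(5,6), (4,6), (3,6), (2,6), (1,6), (1,5), (1,4), (1,3), (1,2)]
arrival = 60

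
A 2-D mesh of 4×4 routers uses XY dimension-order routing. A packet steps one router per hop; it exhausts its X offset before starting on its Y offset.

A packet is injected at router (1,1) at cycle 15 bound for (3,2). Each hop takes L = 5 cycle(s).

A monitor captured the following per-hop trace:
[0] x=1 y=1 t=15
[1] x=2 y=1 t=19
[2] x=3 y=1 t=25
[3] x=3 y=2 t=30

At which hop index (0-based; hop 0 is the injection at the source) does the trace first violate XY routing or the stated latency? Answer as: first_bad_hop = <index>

  1: Δx=+1 Δy=+0 Δt=4 [BAD: Δcyc=4≠L]

first_bad_hop = 1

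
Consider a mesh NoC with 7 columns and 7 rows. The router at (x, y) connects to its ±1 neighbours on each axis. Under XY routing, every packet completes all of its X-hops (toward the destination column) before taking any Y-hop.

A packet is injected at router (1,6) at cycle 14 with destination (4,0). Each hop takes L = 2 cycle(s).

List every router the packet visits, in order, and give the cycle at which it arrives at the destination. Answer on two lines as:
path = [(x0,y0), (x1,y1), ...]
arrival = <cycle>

path = [(1,6), (2,6), (3,6), (4,6), (4,5), (4,4), (4,3), (4,2), (4,1), (4,0)]
arrival = 32

t=14: at (1,6)
t=16: at (2,6) after E
t=18: at (3,6) after E
t=20: at (4,6) after E
t=22: at (4,5) after S
t=24: at (4,4) after S
t=26: at (4,3) after S
t=28: at (4,2) after S
t=30: at (4,1) after S
t=32: at (4,0) after S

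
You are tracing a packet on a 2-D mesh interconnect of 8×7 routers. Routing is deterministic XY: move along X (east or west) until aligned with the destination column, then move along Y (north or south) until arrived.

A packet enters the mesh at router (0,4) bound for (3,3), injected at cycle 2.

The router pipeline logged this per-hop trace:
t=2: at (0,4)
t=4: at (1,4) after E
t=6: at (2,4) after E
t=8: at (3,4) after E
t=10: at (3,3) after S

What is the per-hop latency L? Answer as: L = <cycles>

Between hops 0 and 1 the cycle counter advances 4 − 2 = 2.
One hop costs L cycles, so L = 2.

L = 2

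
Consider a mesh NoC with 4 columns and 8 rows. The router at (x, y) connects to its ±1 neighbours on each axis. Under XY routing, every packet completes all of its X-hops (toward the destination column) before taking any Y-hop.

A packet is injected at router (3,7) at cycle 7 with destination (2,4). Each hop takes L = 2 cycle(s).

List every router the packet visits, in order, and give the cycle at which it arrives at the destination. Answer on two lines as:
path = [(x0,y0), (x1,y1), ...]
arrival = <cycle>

path = [(3,7), (2,7), (2,6), (2,5), (2,4)]
arrival = 15

#0 — 3,7 | c7
#1 — 2,7 | c9 | W
#2 — 2,6 | c11 | S
#3 — 2,5 | c13 | S
#4 — 2,4 | c15 | S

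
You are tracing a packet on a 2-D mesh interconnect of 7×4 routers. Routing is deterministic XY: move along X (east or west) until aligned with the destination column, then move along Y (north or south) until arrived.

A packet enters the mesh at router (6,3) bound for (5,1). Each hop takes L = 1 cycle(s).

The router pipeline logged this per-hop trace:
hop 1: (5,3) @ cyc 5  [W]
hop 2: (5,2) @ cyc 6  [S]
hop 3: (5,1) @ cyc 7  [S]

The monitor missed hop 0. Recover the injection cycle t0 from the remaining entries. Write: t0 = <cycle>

t0 = 4

The first recorded entry is hop 1 at cycle 5.
Therefore t0 = 5 − L = 4.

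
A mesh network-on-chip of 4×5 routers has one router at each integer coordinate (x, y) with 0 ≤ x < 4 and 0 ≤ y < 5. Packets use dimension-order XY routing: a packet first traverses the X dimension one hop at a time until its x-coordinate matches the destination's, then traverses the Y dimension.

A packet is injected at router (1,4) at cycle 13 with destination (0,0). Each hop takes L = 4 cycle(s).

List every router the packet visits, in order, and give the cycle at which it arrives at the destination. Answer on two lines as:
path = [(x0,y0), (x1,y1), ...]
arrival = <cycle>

  0. router=(1,4) cycle=13 (inject)
  1. router=(0,4) cycle=17 dir=W
  2. router=(0,3) cycle=21 dir=S
  3. router=(0,2) cycle=25 dir=S
  4. router=(0,1) cycle=29 dir=S
  5. router=(0,0) cycle=33 dir=S

path = [(1,4), (0,4), (0,3), (0,2), (0,1), (0,0)]
arrival = 33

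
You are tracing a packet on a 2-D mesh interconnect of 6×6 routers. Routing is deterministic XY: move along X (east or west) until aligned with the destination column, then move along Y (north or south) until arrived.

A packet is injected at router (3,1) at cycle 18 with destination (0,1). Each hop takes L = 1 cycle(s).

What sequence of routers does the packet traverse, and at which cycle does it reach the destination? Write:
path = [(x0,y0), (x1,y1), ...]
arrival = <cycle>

path = [(3,1), (2,1), (1,1), (0,1)]
arrival = 21

t=18: at (3,1)
t=19: at (2,1) after W
t=20: at (1,1) after W
t=21: at (0,1) after W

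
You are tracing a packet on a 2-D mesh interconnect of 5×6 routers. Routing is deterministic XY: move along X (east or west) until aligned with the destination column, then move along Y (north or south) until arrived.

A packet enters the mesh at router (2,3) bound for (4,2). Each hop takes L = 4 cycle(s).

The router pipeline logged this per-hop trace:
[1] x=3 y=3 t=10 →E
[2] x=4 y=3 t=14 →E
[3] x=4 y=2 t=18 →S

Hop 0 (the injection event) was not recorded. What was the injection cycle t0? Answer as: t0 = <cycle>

t0 = 6

At hop 1 the cycle is 10; in general cyc_k = t0 + kL.
Subtract one hop: t0 = 10 − 4 = 6.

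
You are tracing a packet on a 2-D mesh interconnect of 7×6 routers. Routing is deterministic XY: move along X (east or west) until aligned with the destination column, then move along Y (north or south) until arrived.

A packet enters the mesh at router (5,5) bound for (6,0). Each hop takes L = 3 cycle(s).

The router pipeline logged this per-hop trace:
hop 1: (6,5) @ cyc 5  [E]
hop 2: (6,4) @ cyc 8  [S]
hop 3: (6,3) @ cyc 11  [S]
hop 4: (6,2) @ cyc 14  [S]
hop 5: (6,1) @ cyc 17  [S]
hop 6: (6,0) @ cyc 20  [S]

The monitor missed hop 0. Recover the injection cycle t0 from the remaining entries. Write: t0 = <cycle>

t0 = 2

The first recorded entry is hop 1 at cycle 5.
So t0 = 5 − 1·3 = 2.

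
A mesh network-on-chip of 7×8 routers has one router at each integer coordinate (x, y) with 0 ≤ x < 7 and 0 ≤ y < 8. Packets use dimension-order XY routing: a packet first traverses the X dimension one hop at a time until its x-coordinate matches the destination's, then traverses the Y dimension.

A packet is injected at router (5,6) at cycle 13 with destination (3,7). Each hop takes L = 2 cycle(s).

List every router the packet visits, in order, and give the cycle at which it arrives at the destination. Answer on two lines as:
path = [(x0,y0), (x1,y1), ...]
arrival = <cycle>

path = [(5,6), (4,6), (3,6), (3,7)]
arrival = 19

[0] x=5 y=6 t=13
[1] x=4 y=6 t=15 →W
[2] x=3 y=6 t=17 →W
[3] x=3 y=7 t=19 →N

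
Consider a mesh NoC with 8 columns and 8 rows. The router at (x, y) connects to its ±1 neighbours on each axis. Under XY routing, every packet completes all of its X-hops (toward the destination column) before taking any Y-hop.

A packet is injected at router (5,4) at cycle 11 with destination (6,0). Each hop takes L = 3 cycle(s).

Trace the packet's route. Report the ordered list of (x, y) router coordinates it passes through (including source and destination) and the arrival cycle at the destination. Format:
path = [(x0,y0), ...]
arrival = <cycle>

path = [(5,4), (6,4), (6,3), (6,2), (6,1), (6,0)]
arrival = 26

[0] x=5 y=4 t=11
[1] x=6 y=4 t=14 →E
[2] x=6 y=3 t=17 →S
[3] x=6 y=2 t=20 →S
[4] x=6 y=1 t=23 →S
[5] x=6 y=0 t=26 →S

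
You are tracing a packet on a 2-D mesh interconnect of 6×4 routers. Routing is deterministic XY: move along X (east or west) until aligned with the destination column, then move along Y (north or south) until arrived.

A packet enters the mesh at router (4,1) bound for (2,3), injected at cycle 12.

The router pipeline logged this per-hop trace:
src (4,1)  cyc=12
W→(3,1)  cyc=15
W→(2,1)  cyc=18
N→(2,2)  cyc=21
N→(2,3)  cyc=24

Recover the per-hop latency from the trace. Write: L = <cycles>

Between hops 0 and 1 the cycle counter advances 15 − 12 = 3.
Per-hop latency L = Δcyc = 3.

L = 3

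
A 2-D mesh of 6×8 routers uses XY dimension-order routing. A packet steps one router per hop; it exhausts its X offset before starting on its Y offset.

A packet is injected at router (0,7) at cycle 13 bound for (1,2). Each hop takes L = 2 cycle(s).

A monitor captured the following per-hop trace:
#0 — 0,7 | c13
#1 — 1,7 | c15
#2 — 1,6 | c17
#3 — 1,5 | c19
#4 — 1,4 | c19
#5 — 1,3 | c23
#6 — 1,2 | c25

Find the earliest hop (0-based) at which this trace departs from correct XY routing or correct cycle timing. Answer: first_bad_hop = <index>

[1] (+1,+0) / 2c ⇒ ok
[2] (+0,-1) / 2c ⇒ ok
[3] (+0,-1) / 2c ⇒ ok
[4] (+0,-1) / 0c ⇒ BAD: Δcyc=0≠L

first_bad_hop = 4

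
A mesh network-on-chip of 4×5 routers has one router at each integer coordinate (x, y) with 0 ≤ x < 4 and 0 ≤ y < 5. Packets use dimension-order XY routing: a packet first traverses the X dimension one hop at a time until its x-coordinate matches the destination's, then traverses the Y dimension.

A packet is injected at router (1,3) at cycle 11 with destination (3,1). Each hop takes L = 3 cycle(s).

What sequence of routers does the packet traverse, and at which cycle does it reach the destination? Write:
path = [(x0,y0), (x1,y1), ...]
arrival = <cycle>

  0. router=(1,3) cycle=11 (inject)
  1. router=(2,3) cycle=14 dir=E
  2. router=(3,3) cycle=17 dir=E
  3. router=(3,2) cycle=20 dir=S
  4. router=(3,1) cycle=23 dir=S

path = [(1,3), (2,3), (3,3), (3,2), (3,1)]
arrival = 23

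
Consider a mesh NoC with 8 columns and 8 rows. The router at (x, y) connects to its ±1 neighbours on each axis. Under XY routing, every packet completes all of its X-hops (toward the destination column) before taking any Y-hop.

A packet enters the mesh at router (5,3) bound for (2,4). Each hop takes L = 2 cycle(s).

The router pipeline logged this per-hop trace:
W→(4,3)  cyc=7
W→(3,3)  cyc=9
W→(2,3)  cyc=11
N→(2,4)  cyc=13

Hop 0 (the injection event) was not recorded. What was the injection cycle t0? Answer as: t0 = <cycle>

t0 = 5

cyc[1] = 7 and cyc[k] = t0 + k·L for every k.
Therefore t0 = 7 − L = 5.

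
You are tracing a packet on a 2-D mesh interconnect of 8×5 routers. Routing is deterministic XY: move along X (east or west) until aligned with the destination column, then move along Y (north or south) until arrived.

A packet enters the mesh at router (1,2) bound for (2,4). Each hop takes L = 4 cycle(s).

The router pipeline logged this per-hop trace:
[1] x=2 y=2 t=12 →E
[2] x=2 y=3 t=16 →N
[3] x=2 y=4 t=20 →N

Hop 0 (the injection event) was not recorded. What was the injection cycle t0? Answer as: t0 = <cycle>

t0 = 8

The first recorded entry is hop 1 at cycle 12.
Subtract one hop: t0 = 12 − 4 = 8.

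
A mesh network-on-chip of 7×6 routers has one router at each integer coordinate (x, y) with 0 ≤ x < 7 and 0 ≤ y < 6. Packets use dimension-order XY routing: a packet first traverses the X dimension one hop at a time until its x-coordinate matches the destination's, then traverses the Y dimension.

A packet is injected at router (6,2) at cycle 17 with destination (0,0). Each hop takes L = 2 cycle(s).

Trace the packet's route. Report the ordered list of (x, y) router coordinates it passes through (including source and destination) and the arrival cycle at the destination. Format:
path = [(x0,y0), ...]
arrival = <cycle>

[0] x=6 y=2 t=17
[1] x=5 y=2 t=19 →W
[2] x=4 y=2 t=21 →W
[3] x=3 y=2 t=23 →W
[4] x=2 y=2 t=25 →W
[5] x=1 y=2 t=27 →W
[6] x=0 y=2 t=29 →W
[7] x=0 y=1 t=31 →S
[8] x=0 y=0 t=33 →S

path = [(6,2), (5,2), (4,2), (3,2), (2,2), (1,2), (0,2), (0,1), (0,0)]
arrival = 33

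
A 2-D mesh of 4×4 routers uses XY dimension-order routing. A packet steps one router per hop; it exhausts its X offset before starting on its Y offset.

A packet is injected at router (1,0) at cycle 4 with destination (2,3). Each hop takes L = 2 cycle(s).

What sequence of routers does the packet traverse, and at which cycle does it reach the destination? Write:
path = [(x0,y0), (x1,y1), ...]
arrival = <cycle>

path = [(1,0), (2,0), (2,1), (2,2), (2,3)]
arrival = 12

[0] x=1 y=0 t=4
[1] x=2 y=0 t=6 →E
[2] x=2 y=1 t=8 →N
[3] x=2 y=2 t=10 →N
[4] x=2 y=3 t=12 →N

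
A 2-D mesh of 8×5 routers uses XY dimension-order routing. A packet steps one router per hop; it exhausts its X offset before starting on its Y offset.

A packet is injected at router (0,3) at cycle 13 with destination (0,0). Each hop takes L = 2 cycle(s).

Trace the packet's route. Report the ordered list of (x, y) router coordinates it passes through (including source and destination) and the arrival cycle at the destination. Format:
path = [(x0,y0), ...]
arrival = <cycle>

  0. router=(0,3) cycle=13 (inject)
  1. router=(0,2) cycle=15 dir=S
  2. router=(0,1) cycle=17 dir=S
  3. router=(0,0) cycle=19 dir=S

path = [(0,3), (0,2), (0,1), (0,0)]
arrival = 19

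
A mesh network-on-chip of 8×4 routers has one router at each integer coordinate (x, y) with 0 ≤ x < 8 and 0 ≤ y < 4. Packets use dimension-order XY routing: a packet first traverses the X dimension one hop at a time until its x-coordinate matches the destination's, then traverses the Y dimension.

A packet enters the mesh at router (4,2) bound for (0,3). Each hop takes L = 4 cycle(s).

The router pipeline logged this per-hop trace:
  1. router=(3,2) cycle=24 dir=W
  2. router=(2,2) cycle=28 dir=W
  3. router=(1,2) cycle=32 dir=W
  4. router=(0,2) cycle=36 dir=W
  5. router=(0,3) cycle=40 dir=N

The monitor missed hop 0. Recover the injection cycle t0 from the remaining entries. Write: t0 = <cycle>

Hop 1 reached at cycle 24; hop k is at t0 + k·L.
t0 = cyc[1] − L = 24 − 4 = 20.

t0 = 20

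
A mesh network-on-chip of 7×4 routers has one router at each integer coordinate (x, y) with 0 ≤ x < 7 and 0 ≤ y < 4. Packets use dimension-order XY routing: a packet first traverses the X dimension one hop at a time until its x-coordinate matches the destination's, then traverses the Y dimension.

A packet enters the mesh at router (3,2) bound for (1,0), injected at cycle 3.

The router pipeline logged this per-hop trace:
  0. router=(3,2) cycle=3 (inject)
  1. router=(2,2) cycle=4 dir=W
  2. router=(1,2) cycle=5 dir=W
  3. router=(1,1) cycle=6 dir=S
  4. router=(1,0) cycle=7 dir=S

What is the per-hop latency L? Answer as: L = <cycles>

L = 1

Between hops 0 and 1 the cycle counter advances 4 − 3 = 1.
One hop costs L cycles, so L = 1.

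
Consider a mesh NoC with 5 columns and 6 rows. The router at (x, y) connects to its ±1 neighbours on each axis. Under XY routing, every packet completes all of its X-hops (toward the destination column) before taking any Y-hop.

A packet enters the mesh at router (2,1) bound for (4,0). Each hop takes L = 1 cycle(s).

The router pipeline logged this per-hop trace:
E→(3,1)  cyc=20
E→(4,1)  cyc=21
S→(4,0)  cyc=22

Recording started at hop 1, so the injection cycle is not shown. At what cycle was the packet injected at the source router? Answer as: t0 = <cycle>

t0 = 19

The first recorded entry is hop 1 at cycle 20.
t0 = cyc[1] − L = 20 − 1 = 19.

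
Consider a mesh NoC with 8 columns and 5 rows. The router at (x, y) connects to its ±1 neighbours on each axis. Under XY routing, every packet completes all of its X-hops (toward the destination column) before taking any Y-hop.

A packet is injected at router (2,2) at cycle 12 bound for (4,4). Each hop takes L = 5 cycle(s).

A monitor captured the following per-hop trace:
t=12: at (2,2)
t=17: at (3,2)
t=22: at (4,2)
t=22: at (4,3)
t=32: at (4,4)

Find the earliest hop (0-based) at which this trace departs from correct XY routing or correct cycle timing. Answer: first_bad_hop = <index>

first_bad_hop = 3

hop 1: step (+1,+0), +5 cyc — ok
hop 2: step (+1,+0), +5 cyc — ok
hop 3: step (+0,+1), +0 cyc — BAD: Δcyc=0≠L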